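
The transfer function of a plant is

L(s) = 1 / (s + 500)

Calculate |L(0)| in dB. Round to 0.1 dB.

-54.0 dB

L(0) = 1 / (500) = 0.002
20 log₁₀(0.002) ≈ -53.98 dB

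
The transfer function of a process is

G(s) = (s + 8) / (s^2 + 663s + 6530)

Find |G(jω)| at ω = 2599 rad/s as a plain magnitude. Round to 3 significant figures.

0.000373

Substitute s = j2599:
Numerator: (j2599) + 8 = 8 + j2599
Denominator: (j2599)^2 + 663(j2599) + 6530 = -6748271 + j1723137
|N| = √(8² + 2599²) ≈ 2599, ∠N ≈ 89.82°
|D| = √(6748271² + 1723137²) ≈ 6.9648e+06, ∠D ≈ 165.68°
|G| = 2599 / 6.9648e+06 ≈ 0.00037316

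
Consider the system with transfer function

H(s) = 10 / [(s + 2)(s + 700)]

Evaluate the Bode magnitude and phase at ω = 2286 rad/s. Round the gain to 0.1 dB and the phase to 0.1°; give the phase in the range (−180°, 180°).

-114.8 dB, -162.9°

At s = jω = j2286:
pole (s+2): 2 + j2286 → |·| = √(2²+2286²) = √5225800 ≈ 2286, ∠ = arctan(2286/2) ≈ 89.95°
pole (s+700): 700 + j2286 → |·| = √(700²+2286²) = √5715796 ≈ 2390.8, ∠ = arctan(2286/700) ≈ 72.97°
|H| = 10 / 5.4654e+06 ≈ 1.8297e-06
Gain = 20 log₁₀(1.8297e-06) ≈ -114.75 dB
∠H = 0.00° − 162.92° = -162.92°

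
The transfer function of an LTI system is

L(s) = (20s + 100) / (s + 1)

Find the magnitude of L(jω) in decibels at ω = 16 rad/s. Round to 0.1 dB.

Substitute s = j16:
Numerator: 20(j16) + 100 = 100 + j320
Denominator: (j16) + 1 = 1 + j16
|N| = √(100² + 320²) ≈ 335.26, ∠N ≈ 72.65°
|D| = √(1² + 16²) ≈ 16.031, ∠D ≈ 86.42°
|L| = 335.26 / 16.031 ≈ 20.913
Gain = 20 log₁₀(20.913) ≈ 26.41 dB

26.4 dB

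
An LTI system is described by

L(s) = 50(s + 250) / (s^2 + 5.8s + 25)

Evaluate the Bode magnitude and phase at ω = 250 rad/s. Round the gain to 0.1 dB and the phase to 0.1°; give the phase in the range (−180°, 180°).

At s = jω = j250:
zero (s+250): 250 + j250 → |·| = √(250²+250²) = √125000 ≈ 353.55, ∠ = arctan(250/250) ≈ 45.00°
quadratic: (j250)² + 5.8·j250 + 25 = -62475 + j1450 → |·| ≈ 62492, ∠ ≈ 178.67°
|L| = 50 · 353.55 / 62492 ≈ 0.28288
Gain = 20 log₁₀(0.28288) ≈ -10.97 dB
∠L = 45.00° − 178.67° = -133.67°

-11.0 dB, -133.7°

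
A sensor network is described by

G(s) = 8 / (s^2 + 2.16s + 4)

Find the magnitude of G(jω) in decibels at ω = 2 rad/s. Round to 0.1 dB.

5.4 dB

At s = jω = j2:
quadratic: (j2)² + 2.16·j2 + 4 = 0 + j4.32 → |·| ≈ 4.32, ∠ ≈ 90.00°
|G| = 8 / 4.32 ≈ 1.8519
Gain = 20 log₁₀(1.8519) ≈ 5.35 dB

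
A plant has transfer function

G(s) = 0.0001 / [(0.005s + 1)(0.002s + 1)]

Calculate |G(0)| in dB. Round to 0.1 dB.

-80.0 dB

G(0) = 0.0001 · 1 / 1 = 0.0001
20 log₁₀(0.0001) ≈ -80.00 dB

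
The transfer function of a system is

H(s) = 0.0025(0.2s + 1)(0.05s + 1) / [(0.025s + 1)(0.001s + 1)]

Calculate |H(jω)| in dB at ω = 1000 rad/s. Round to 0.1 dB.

At ω = 1000 rad/s:
zero (1 + j1000·0.2) = 1 + j200 → |·| ≈ 200, ∠ ≈ 89.71°
zero (1 + j1000·0.05) = 1 + j50 → |·| ≈ 50.01, ∠ ≈ 88.85°
pole (1 + j1000·0.025) = 1 + j25 → |·| ≈ 25.02, ∠ ≈ 87.71°
pole (1 + j1000·0.001) = 1 + j1 → |·| ≈ 1.4142, ∠ ≈ 45.00°
|H| = 0.0025 · 200 · 50.01 / (25.02 · 1.4142) ≈ 0.70669
Gain = 20 log₁₀(0.70669) ≈ -3.02 dB

-3.0 dB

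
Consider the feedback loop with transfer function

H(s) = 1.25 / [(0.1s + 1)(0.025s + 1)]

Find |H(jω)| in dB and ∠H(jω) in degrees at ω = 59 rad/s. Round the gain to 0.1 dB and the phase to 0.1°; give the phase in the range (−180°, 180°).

-18.6 dB, -136.2°

At ω = 59 rad/s:
pole (1 + j59·0.1) = 1 + j5.9 → |·| ≈ 5.9841, ∠ ≈ 80.38°
pole (1 + j59·0.025) = 1 + j1.475 → |·| ≈ 1.782, ∠ ≈ 55.86°
|H| = 1.25 · 1 / (5.9841 · 1.782) ≈ 0.11722
Gain = 20 log₁₀(0.11722) ≈ -18.62 dB
∠H = (0°) − (80.38° + 55.86°) = -136.24°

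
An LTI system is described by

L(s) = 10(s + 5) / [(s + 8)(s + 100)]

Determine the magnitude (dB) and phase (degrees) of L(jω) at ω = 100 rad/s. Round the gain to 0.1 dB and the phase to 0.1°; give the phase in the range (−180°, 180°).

-23.0 dB, -43.3°

At s = jω = j100:
zero (s+5): 5 + j100 → |·| = √(5²+100²) = √10025 ≈ 100.12, ∠ = arctan(100/5) ≈ 87.14°
pole (s+8): 8 + j100 → |·| = √(8²+100²) = √10064 ≈ 100.32, ∠ = arctan(100/8) ≈ 85.43°
pole (s+100): 100 + j100 → |·| = √(100²+100²) = √20000 ≈ 141.42, ∠ = arctan(100/100) ≈ 45.00°
|L| = 10 · 100.12 / 14187 ≈ 0.070572
Gain = 20 log₁₀(0.070572) ≈ -23.03 dB
∠L = 87.14° − 130.43° = -43.29°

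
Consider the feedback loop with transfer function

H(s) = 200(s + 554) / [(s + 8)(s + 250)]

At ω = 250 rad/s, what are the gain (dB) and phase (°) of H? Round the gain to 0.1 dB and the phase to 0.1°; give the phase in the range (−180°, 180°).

2.8 dB, -108.9°

At s = jω = j250:
zero (s+554): 554 + j250 → |·| = √(554²+250²) = √369416 ≈ 607.8, ∠ = arctan(250/554) ≈ 24.29°
pole (s+8): 8 + j250 → |·| = √(8²+250²) = √62564 ≈ 250.13, ∠ = arctan(250/8) ≈ 88.17°
pole (s+250): 250 + j250 → |·| = √(250²+250²) = √125000 ≈ 353.55, ∠ = arctan(250/250) ≈ 45.00°
|H| = 200 · 607.8 / 88433 ≈ 1.3746
Gain = 20 log₁₀(1.3746) ≈ 2.76 dB
∠H = 24.29° − 133.17° = -108.88°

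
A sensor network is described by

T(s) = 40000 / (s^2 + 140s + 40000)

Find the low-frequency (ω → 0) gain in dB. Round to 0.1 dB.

0.0 dB

T(0) = 40000 / 40000 = 1
20 log₁₀(1) ≈ 0.00 dB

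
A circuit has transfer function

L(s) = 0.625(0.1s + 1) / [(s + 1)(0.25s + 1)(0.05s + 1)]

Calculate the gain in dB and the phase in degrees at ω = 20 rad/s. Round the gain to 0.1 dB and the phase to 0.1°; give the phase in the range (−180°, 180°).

At ω = 20 rad/s:
zero (1 + j20·0.1) = 1 + j2 → |·| ≈ 2.2361, ∠ ≈ 63.43°
pole (1 + j20·1) = 1 + j20 → |·| ≈ 20.025, ∠ ≈ 87.14°
pole (1 + j20·0.25) = 1 + j5 → |·| ≈ 5.099, ∠ ≈ 78.69°
pole (1 + j20·0.05) = 1 + j1 → |·| ≈ 1.4142, ∠ ≈ 45.00°
|L| = 0.625 · 2.2361 / (20.025 · 5.099 · 1.4142) ≈ 0.0096784
Gain = 20 log₁₀(0.0096784) ≈ -40.28 dB
∠L = (63.43°) − (87.14° + 78.69° + 45.00°) = -147.40°

-40.3 dB, -147.4°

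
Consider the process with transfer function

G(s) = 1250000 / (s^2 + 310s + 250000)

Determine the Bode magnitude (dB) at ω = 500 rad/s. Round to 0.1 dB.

At s = jω = j500:
quadratic: (j500)² + 310·j500 + 250000 = 0 + j155000 → |·| ≈ 1.55e+05, ∠ ≈ 90.00°
|G| = 1250000 / 1.55e+05 ≈ 8.0645
Gain = 20 log₁₀(8.0645) ≈ 18.13 dB

18.1 dB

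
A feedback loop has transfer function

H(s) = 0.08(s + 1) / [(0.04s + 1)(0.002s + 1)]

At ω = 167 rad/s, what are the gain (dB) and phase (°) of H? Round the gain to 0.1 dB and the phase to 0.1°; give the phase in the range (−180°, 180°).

At ω = 167 rad/s:
zero (1 + j167·1) = 1 + j167 → |·| ≈ 167, ∠ ≈ 89.66°
pole (1 + j167·0.04) = 1 + j6.68 → |·| ≈ 6.7544, ∠ ≈ 81.49°
pole (1 + j167·0.002) = 1 + j0.334 → |·| ≈ 1.0543, ∠ ≈ 18.47°
|H| = 0.08 · 167 / (6.7544 · 1.0543) ≈ 1.8761
Gain = 20 log₁₀(1.8761) ≈ 5.47 dB
∠H = (89.66°) − (81.49° + 18.47°) = -10.30°

5.5 dB, -10.3°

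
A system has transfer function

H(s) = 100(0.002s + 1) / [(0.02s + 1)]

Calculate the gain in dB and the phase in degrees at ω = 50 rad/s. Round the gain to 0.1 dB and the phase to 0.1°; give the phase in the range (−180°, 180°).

At ω = 50 rad/s:
zero (1 + j50·0.002) = 1 + j0.1 → |·| ≈ 1.005, ∠ ≈ 5.71°
pole (1 + j50·0.02) = 1 + j1 → |·| ≈ 1.4142, ∠ ≈ 45.00°
|H| = 100 · 1.005 / (1.4142) ≈ 71.065
Gain = 20 log₁₀(71.065) ≈ 37.03 dB
∠H = (5.71°) − (45.00°) = -39.29°

37.0 dB, -39.3°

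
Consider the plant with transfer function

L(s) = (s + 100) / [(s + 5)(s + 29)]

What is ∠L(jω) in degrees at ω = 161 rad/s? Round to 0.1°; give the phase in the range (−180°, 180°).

At s = jω = j161:
zero (s+100): 100 + j161 → |·| = √(100²+161²) = √35921 ≈ 189.53, ∠ = arctan(161/100) ≈ 58.15°
pole (s+5): 5 + j161 → |·| = √(5²+161²) = √25946 ≈ 161.08, ∠ = arctan(161/5) ≈ 88.22°
pole (s+29): 29 + j161 → |·| = √(29²+161²) = √26762 ≈ 163.59, ∠ = arctan(161/29) ≈ 79.79°
∠L = 58.15° − 168.01° = -109.86°

-109.9°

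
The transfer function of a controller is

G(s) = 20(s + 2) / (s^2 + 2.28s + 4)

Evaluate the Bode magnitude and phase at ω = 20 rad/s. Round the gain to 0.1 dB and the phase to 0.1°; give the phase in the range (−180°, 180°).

0.1 dB, -89.1°

At s = jω = j20:
zero (s+2): 2 + j20 → |·| = √(2²+20²) = √404 ≈ 20.1, ∠ = arctan(20/2) ≈ 84.29°
quadratic: (j20)² + 2.28·j20 + 4 = -396 + j45.6 → |·| ≈ 398.62, ∠ ≈ 173.43°
|G| = 20 · 20.1 / 398.62 ≈ 1.0085
Gain = 20 log₁₀(1.0085) ≈ 0.07 dB
∠G = 84.29° − 173.43° = -89.14°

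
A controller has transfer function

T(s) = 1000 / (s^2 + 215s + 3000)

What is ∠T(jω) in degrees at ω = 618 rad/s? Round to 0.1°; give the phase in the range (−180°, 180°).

-160.7°

Substitute s = j618:
Numerator: 1000 = 1000 + j0
Denominator: (j618)^2 + 215(j618) + 3000 = -378924 + j132870
|N| = √(1000² + 0²) ≈ 1000, ∠N ≈ 0.00°
|D| = √(378924² + 132870²) ≈ 4.0154e+05, ∠D ≈ 160.68°
∠T = 0.00° − 160.68° = -160.68°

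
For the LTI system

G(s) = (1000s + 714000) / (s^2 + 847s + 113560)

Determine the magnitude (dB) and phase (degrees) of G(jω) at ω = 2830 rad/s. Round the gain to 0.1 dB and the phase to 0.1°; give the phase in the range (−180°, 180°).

Substitute s = j2830:
Numerator: 1000(j2830) + 714000 = 714000 + j2830000
Denominator: (j2830)^2 + 847(j2830) + 113560 = -7895340 + j2397010
|N| = √(714000² + 2830000²) ≈ 2.9187e+06, ∠N ≈ 75.84°
|D| = √(7895340² + 2397010²) ≈ 8.2512e+06, ∠D ≈ 163.11°
|G| = 2.9187e+06 / 8.2512e+06 ≈ 0.35373
Gain = 20 log₁₀(0.35373) ≈ -9.03 dB
∠G = 75.84° − 163.11° = -87.27°

-9.0 dB, -87.3°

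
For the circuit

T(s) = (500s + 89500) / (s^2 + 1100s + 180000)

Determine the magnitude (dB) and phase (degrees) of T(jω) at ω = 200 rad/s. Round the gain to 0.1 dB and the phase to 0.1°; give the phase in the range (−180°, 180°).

Substitute s = j200:
Numerator: 500(j200) + 89500 = 89500 + j100000
Denominator: (j200)^2 + 1100(j200) + 180000 = 140000 + j220000
|N| = √(89500² + 100000²) ≈ 1.342e+05, ∠N ≈ 48.17°
|D| = √(140000² + 220000²) ≈ 2.6077e+05, ∠D ≈ 57.53°
|T| = 1.342e+05 / 2.6077e+05 ≈ 0.51463
Gain = 20 log₁₀(0.51463) ≈ -5.77 dB
∠T = 48.17° − 57.53° = -9.36°

-5.8 dB, -9.4°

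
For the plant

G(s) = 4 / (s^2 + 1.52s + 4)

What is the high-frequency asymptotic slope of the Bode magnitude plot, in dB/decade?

-40 dB/decade

Each pole contributes −20 dB/decade at high frequency; each zero contributes +20 dB/decade.
Net: 0 zero(s) − 2 pole(s) → -40 dB/decade.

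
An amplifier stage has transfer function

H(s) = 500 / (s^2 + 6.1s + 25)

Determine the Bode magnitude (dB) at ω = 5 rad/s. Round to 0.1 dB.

24.3 dB

At s = jω = j5:
quadratic: (j5)² + 6.1·j5 + 25 = 0 + j30.5 → |·| ≈ 30.5, ∠ ≈ 90.00°
|H| = 500 / 30.5 ≈ 16.393
Gain = 20 log₁₀(16.393) ≈ 24.29 dB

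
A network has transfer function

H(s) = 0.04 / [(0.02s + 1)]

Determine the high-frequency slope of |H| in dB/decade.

-20 dB/decade

Each pole contributes −20 dB/decade at high frequency; each zero contributes +20 dB/decade.
Net: 0 zero(s) − 1 pole(s) → -20 dB/decade.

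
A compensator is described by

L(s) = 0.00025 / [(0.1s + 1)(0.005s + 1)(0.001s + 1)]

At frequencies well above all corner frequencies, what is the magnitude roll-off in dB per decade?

Each pole contributes −20 dB/decade at high frequency; each zero contributes +20 dB/decade.
Net: 0 zero(s) − 3 pole(s) → -60 dB/decade.

-60 dB/decade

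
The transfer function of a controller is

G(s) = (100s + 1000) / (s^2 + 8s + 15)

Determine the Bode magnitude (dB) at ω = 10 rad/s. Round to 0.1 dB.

21.7 dB

Substitute s = j10:
Numerator: 100(j10) + 1000 = 1000 + j1000
Denominator: (j10)^2 + 8(j10) + 15 = -85 + j80
|N| = √(1000² + 1000²) ≈ 1414.2, ∠N ≈ 45.00°
|D| = √(85² + 80²) ≈ 116.73, ∠D ≈ 136.74°
|G| = 1414.2 / 116.73 ≈ 12.115
Gain = 20 log₁₀(12.115) ≈ 21.67 dB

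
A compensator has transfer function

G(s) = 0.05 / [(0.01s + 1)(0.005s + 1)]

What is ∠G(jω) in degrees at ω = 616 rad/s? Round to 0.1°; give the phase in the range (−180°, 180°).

At ω = 616 rad/s:
pole (1 + j616·0.01) = 1 + j6.16 → |·| ≈ 6.2406, ∠ ≈ 80.78°
pole (1 + j616·0.005) = 1 + j3.08 → |·| ≈ 3.2383, ∠ ≈ 72.01°
∠G = (0°) − (80.78° + 72.01°) = -152.79°

-152.8°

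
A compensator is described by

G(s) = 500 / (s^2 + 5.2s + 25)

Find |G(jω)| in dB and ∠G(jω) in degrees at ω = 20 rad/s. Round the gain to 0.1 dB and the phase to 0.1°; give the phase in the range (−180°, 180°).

2.2 dB, -164.5°

At s = jω = j20:
quadratic: (j20)² + 5.2·j20 + 25 = -375 + j104 → |·| ≈ 389.15, ∠ ≈ 164.50°
|G| = 500 / 389.15 ≈ 1.2849
Gain = 20 log₁₀(1.2849) ≈ 2.18 dB
∠G = 0.00° − 164.50° = -164.50°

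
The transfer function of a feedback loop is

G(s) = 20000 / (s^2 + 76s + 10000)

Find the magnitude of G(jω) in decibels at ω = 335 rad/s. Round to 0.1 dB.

At s = jω = j335:
quadratic: (j335)² + 76·j335 + 10000 = -102225 + j25460 → |·| ≈ 1.0535e+05, ∠ ≈ 166.01°
|G| = 20000 / 1.0535e+05 ≈ 0.18984
Gain = 20 log₁₀(0.18984) ≈ -14.43 dB

-14.4 dB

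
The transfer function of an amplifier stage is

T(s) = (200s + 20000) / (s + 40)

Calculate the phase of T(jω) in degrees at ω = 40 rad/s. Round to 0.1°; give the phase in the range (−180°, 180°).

Substitute s = j40:
Numerator: 200(j40) + 20000 = 20000 + j8000
Denominator: (j40) + 40 = 40 + j40
|N| = √(20000² + 8000²) ≈ 21541, ∠N ≈ 21.80°
|D| = √(40² + 40²) ≈ 56.569, ∠D ≈ 45.00°
∠T = 21.80° − 45.00° = -23.20°

-23.2°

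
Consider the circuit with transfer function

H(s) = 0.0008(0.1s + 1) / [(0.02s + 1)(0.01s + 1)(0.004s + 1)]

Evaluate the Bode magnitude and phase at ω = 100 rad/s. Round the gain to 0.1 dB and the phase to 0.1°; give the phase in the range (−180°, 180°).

At ω = 100 rad/s:
zero (1 + j100·0.1) = 1 + j10 → |·| ≈ 10.05, ∠ ≈ 84.29°
pole (1 + j100·0.02) = 1 + j2 → |·| ≈ 2.2361, ∠ ≈ 63.43°
pole (1 + j100·0.01) = 1 + j1 → |·| ≈ 1.4142, ∠ ≈ 45.00°
pole (1 + j100·0.004) = 1 + j0.4 → |·| ≈ 1.077, ∠ ≈ 21.80°
|H| = 0.0008 · 10.05 / (2.2361 · 1.4142 · 1.077) ≈ 0.0023607
Gain = 20 log₁₀(0.0023607) ≈ -52.54 dB
∠H = (84.29°) − (63.43° + 45.00° + 21.80°) = -45.94°

-52.5 dB, -45.9°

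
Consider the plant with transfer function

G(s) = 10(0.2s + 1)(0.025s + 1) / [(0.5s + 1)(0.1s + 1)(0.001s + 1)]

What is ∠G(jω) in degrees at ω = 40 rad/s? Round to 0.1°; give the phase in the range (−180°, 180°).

-37.5°

At ω = 40 rad/s:
zero (1 + j40·0.2) = 1 + j8 → |·| ≈ 8.0623, ∠ ≈ 82.87°
zero (1 + j40·0.025) = 1 + j1 → |·| ≈ 1.4142, ∠ ≈ 45.00°
pole (1 + j40·0.5) = 1 + j20 → |·| ≈ 20.025, ∠ ≈ 87.14°
pole (1 + j40·0.1) = 1 + j4 → |·| ≈ 4.1231, ∠ ≈ 75.96°
pole (1 + j40·0.001) = 1 + j0.04 → |·| ≈ 1.0008, ∠ ≈ 2.29°
∠G = (82.87° + 45.00°) − (87.14° + 75.96° + 2.29°) = -37.52°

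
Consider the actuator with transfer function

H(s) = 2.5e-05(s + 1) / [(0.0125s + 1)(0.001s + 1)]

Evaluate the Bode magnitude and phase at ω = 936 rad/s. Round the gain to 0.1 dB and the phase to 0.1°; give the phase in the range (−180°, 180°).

-56.7 dB, -38.3°

At ω = 936 rad/s:
zero (1 + j936·1) = 1 + j936 → |·| ≈ 936, ∠ ≈ 89.94°
pole (1 + j936·0.0125) = 1 + j11.7 → |·| ≈ 11.743, ∠ ≈ 85.11°
pole (1 + j936·0.001) = 1 + j0.936 → |·| ≈ 1.3697, ∠ ≈ 43.11°
|H| = 2.5e-05 · 936 / (11.743 · 1.3697) ≈ 0.0014548
Gain = 20 log₁₀(0.0014548) ≈ -56.74 dB
∠H = (89.94°) − (85.11° + 43.11°) = -38.28°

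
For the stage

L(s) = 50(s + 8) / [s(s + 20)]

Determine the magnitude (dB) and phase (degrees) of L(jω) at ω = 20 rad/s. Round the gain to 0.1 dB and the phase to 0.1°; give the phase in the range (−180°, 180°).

At s = jω = j20:
zero (s+8): 8 + j20 → |·| = √(8²+20²) = √464 ≈ 21.541, ∠ = arctan(20/8) ≈ 68.20°
pole (s+20): 20 + j20 → |·| = √(20²+20²) = √800 ≈ 28.284, ∠ = arctan(20/20) ≈ 45.00°
pole at origin: |s| = 20, ∠ = 90.00° (in denominator)
|L| = 50 · 21.541 / 565.68 ≈ 1.904
Gain = 20 log₁₀(1.904) ≈ 5.59 dB
∠L = 68.20° − 135.00° = -66.80°

5.6 dB, -66.8°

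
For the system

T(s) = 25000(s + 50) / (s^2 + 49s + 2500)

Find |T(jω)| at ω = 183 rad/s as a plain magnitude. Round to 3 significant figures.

147

At s = jω = j183:
zero (s+50): 50 + j183 → |·| = √(50²+183²) = √35989 ≈ 189.71, ∠ = arctan(183/50) ≈ 74.72°
quadratic: (j183)² + 49·j183 + 2500 = -30989 + j8967 → |·| ≈ 32260, ∠ ≈ 163.86°
|T| = 25000 · 189.71 / 32260 ≈ 147.02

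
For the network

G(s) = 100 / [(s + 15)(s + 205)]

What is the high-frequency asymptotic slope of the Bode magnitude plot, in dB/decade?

Each pole contributes −20 dB/decade at high frequency; each zero contributes +20 dB/decade.
Net: 0 zero(s) − 2 pole(s) → -40 dB/decade.

-40 dB/decade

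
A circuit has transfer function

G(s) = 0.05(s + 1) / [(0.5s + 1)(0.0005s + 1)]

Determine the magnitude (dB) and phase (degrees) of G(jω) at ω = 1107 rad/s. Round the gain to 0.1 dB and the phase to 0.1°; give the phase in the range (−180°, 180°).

-21.2 dB, -28.9°

At ω = 1107 rad/s:
zero (1 + j1107·1) = 1 + j1107 → |·| ≈ 1107, ∠ ≈ 89.95°
pole (1 + j1107·0.5) = 1 + j553.5 → |·| ≈ 553.5, ∠ ≈ 89.90°
pole (1 + j1107·0.0005) = 1 + j0.5535 → |·| ≈ 1.143, ∠ ≈ 28.96°
|G| = 0.05 · 1107 / (553.5 · 1.143) ≈ 0.087489
Gain = 20 log₁₀(0.087489) ≈ -21.16 dB
∠G = (89.95°) − (89.90° + 28.96°) = -28.91°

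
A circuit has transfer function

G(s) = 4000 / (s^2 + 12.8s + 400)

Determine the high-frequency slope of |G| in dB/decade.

-40 dB/decade

Each pole contributes −20 dB/decade at high frequency; each zero contributes +20 dB/decade.
Net: 0 zero(s) − 2 pole(s) → -40 dB/decade.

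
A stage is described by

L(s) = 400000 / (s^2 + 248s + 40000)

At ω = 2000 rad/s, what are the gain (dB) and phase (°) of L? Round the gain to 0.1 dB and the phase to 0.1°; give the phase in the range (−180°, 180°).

At s = jω = j2000:
quadratic: (j2000)² + 248·j2000 + 40000 = -3960000 + j496000 → |·| ≈ 3.9909e+06, ∠ ≈ 172.86°
|L| = 400000 / 3.9909e+06 ≈ 0.10023
Gain = 20 log₁₀(0.10023) ≈ -19.98 dB
∠L = 0.00° − 172.86° = -172.86°

-20.0 dB, -172.9°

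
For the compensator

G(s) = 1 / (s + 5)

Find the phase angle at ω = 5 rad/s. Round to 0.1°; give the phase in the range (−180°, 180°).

Substitute s = j5:
Numerator: 1 = 1 + j0
Denominator: (j5) + 5 = 5 + j5
|N| = √(1² + 0²) ≈ 1, ∠N ≈ 0.00°
|D| = √(5² + 5²) ≈ 7.0711, ∠D ≈ 45.00°
∠G = 0.00° − 45.00° = -45.00°

-45.0°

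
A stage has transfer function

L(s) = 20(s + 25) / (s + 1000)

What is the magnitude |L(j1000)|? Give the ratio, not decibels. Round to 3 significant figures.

At s = jω = j1000:
zero (s+25): 25 + j1000 → |·| = √(25²+1000²) = √1000625 ≈ 1000.3, ∠ = arctan(1000/25) ≈ 88.57°
pole (s+1000): 1000 + j1000 → |·| = √(1000²+1000²) = √2000000 ≈ 1414.2, ∠ = arctan(1000/1000) ≈ 45.00°
|L| = 20 · 1000.3 / 1414.2 ≈ 14.147

14.1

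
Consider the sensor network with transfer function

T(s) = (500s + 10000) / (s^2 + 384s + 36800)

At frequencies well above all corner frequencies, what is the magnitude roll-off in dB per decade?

Each pole contributes −20 dB/decade at high frequency; each zero contributes +20 dB/decade.
Net: 1 zero(s) − 2 pole(s) → -20 dB/decade.

-20 dB/decade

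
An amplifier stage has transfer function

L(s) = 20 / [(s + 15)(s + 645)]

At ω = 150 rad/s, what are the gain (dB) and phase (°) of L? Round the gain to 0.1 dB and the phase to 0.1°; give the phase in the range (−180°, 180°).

-74.0 dB, -97.4°

At s = jω = j150:
pole (s+15): 15 + j150 → |·| = √(15²+150²) = √22725 ≈ 150.75, ∠ = arctan(150/15) ≈ 84.29°
pole (s+645): 645 + j150 → |·| = √(645²+150²) = √438525 ≈ 662.21, ∠ = arctan(150/645) ≈ 13.09°
|L| = 20 / 99828 ≈ 0.00020034
Gain = 20 log₁₀(0.00020034) ≈ -73.96 dB
∠L = 0.00° − 97.38° = -97.38°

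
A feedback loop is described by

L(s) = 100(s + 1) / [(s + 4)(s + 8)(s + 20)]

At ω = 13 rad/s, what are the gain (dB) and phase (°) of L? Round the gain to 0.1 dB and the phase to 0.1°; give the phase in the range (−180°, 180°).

-11.6 dB, -78.7°

At s = jω = j13:
zero (s+1): 1 + j13 → |·| = √(1²+13²) = √170 ≈ 13.038, ∠ = arctan(13/1) ≈ 85.60°
pole (s+4): 4 + j13 → |·| = √(4²+13²) = √185 ≈ 13.601, ∠ = arctan(13/4) ≈ 72.90°
pole (s+8): 8 + j13 → |·| = √(8²+13²) = √233 ≈ 15.264, ∠ = arctan(13/8) ≈ 58.39°
pole (s+20): 20 + j13 → |·| = √(20²+13²) = √569 ≈ 23.854, ∠ = arctan(13/20) ≈ 33.02°
|L| = 100 · 13.038 / 4952.2 ≈ 0.26328
Gain = 20 log₁₀(0.26328) ≈ -11.59 dB
∠L = 85.60° − 164.31° = -78.71°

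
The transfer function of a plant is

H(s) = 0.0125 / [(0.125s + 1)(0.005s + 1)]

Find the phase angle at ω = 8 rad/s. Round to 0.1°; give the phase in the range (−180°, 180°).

-47.3°

At ω = 8 rad/s:
pole (1 + j8·0.125) = 1 + j1 → |·| ≈ 1.4142, ∠ ≈ 45.00°
pole (1 + j8·0.005) = 1 + j0.04 → |·| ≈ 1.0008, ∠ ≈ 2.29°
∠H = (0°) − (45.00° + 2.29°) = -47.29°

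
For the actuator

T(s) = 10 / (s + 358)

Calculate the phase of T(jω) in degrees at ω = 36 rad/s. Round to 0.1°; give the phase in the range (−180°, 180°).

At s = jω = j36:
pole (s+358): 358 + j36 → |·| = √(358²+36²) = √129460 ≈ 359.81, ∠ = arctan(36/358) ≈ 5.74°
∠T = 0.00° − 5.74° = -5.74°

-5.7°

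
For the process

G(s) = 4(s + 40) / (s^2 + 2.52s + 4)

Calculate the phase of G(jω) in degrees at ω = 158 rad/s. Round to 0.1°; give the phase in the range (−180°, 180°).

-103.3°

At s = jω = j158:
zero (s+40): 40 + j158 → |·| = √(40²+158²) = √26564 ≈ 162.98, ∠ = arctan(158/40) ≈ 75.79°
quadratic: (j158)² + 2.52·j158 + 4 = -24960 + j398.16 → |·| ≈ 24963, ∠ ≈ 179.09°
∠G = 75.79° − 179.09° = -103.30°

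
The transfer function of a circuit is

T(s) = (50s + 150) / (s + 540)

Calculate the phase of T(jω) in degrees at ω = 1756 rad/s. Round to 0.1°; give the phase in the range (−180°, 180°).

17.0°

Substitute s = j1756:
Numerator: 50(j1756) + 150 = 150 + j87800
Denominator: (j1756) + 540 = 540 + j1756
|N| = √(150² + 87800²) ≈ 87800, ∠N ≈ 89.90°
|D| = √(540² + 1756²) ≈ 1837.2, ∠D ≈ 72.91°
∠T = 89.90° − 72.91° = 16.99°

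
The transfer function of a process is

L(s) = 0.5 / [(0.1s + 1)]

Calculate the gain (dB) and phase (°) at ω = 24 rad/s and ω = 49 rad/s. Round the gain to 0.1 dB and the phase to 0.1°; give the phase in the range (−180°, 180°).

At ω = 24 rad/s:
pole (1 + j24·0.1) = 1 + j2.4 → |·| ≈ 2.6, ∠ ≈ 67.38°
|L| = 0.5 · 1 / (2.6) ≈ 0.19231
Gain = 20 log₁₀(0.19231) ≈ -14.32 dB
∠L = (0°) − (67.38°) = -67.38°

At ω = 49 rad/s:
pole (1 + j49·0.1) = 1 + j4.9 → |·| ≈ 5.001, ∠ ≈ 78.47°
|L| = 0.5 · 1 / (5.001) ≈ 0.09998
Gain = 20 log₁₀(0.09998) ≈ -20.00 dB
∠L = (0°) − (78.47°) = -78.47°

ω = 24: -14.3 dB, -67.4°; ω = 49: -20.0 dB, -78.5°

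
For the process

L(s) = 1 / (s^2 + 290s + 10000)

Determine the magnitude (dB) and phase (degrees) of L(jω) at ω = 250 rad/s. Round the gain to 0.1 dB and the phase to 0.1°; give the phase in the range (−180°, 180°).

-99.0 dB, -125.9°

Substitute s = j250:
Numerator: 1 = 1 + j0
Denominator: (j250)^2 + 290(j250) + 10000 = -52500 + j72500
|N| = √(1² + 0²) ≈ 1, ∠N ≈ 0.00°
|D| = √(52500² + 72500²) ≈ 89513, ∠D ≈ 125.91°
|L| = 1 / 89513 ≈ 1.1172e-05
Gain = 20 log₁₀(1.1172e-05) ≈ -99.04 dB
∠L = 0.00° − 125.91° = -125.91°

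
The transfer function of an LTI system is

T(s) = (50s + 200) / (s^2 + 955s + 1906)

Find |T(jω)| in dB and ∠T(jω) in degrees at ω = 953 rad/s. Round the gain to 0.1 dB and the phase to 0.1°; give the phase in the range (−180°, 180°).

-28.6 dB, -45.1°

Substitute s = j953:
Numerator: 50(j953) + 200 = 200 + j47650
Denominator: (j953)^2 + 955(j953) + 1906 = -906303 + j910115
|N| = √(200² + 47650²) ≈ 47650, ∠N ≈ 89.76°
|D| = √(906303² + 910115²) ≈ 1.2844e+06, ∠D ≈ 134.88°
|T| = 47650 / 1.2844e+06 ≈ 0.037099
Gain = 20 log₁₀(0.037099) ≈ -28.61 dB
∠T = 89.76° − 134.88° = -45.12°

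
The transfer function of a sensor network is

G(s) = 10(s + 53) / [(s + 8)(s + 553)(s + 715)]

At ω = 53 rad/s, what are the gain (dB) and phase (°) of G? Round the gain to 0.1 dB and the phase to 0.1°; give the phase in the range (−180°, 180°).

At s = jω = j53:
zero (s+53): 53 + j53 → |·| = √(53²+53²) = √5618 ≈ 74.953, ∠ = arctan(53/53) ≈ 45.00°
pole (s+8): 8 + j53 → |·| = √(8²+53²) = √2873 ≈ 53.6, ∠ = arctan(53/8) ≈ 81.42°
pole (s+553): 553 + j53 → |·| = √(553²+53²) = √308618 ≈ 555.53, ∠ = arctan(53/553) ≈ 5.47°
pole (s+715): 715 + j53 → |·| = √(715²+53²) = √514034 ≈ 716.96, ∠ = arctan(53/715) ≈ 4.24°
|G| = 10 · 74.953 / 2.1348e+07 ≈ 3.511e-05
Gain = 20 log₁₀(3.511e-05) ≈ -89.09 dB
∠G = 45.00° − 91.13° = -46.13°

-89.1 dB, -46.1°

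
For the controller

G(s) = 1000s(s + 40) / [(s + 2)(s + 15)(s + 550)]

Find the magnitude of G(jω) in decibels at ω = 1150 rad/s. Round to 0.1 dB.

At s = jω = j1150:
zero (s+40): 40 + j1150 → |·| = √(40²+1150²) = √1324100 ≈ 1150.7, ∠ = arctan(1150/40) ≈ 88.01°
zero at origin: s = j1150 → |·| = 1150, ∠ = 90.00°
pole (s+2): 2 + j1150 → |·| = √(2²+1150²) = √1322504 ≈ 1150, ∠ = arctan(1150/2) ≈ 89.90°
pole (s+15): 15 + j1150 → |·| = √(15²+1150²) = √1322725 ≈ 1150.1, ∠ = arctan(1150/15) ≈ 89.25°
pole (s+550): 550 + j1150 → |·| = √(550²+1150²) = √1625000 ≈ 1274.8, ∠ = arctan(1150/550) ≈ 64.44°
|G| = 1000 · 1.3233e+06 / 1.6861e+09 ≈ 0.78483
Gain = 20 log₁₀(0.78483) ≈ -2.10 dB

-2.1 dB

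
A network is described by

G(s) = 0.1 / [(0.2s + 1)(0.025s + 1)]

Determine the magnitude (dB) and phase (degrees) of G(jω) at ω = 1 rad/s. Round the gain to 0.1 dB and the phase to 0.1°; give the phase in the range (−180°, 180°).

At ω = 1 rad/s:
pole (1 + j1·0.2) = 1 + j0.2 → |·| ≈ 1.0198, ∠ ≈ 11.31°
pole (1 + j1·0.025) = 1 + j0.025 → |·| ≈ 1.0003, ∠ ≈ 1.43°
|G| = 0.1 · 1 / (1.0198 · 1.0003) ≈ 0.098029
Gain = 20 log₁₀(0.098029) ≈ -20.17 dB
∠G = (0°) − (11.31° + 1.43°) = -12.74°

-20.2 dB, -12.7°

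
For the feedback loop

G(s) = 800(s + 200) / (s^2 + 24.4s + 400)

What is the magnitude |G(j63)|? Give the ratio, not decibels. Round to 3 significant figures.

43.2

At s = jω = j63:
zero (s+200): 200 + j63 → |·| = √(200²+63²) = √43969 ≈ 209.69, ∠ = arctan(63/200) ≈ 17.48°
quadratic: (j63)² + 24.4·j63 + 400 = -3569 + j1537.2 → |·| ≈ 3886, ∠ ≈ 156.70°
|G| = 800 · 209.69 / 3886 ≈ 43.168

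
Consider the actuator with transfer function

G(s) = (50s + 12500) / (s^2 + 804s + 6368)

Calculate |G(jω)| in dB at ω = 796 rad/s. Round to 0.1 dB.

Substitute s = j796:
Numerator: 50(j796) + 12500 = 12500 + j39800
Denominator: (j796)^2 + 804(j796) + 6368 = -627248 + j639984
|N| = √(12500² + 39800²) ≈ 41717, ∠N ≈ 72.56°
|D| = √(627248² + 639984²) ≈ 8.9611e+05, ∠D ≈ 134.42°
|G| = 41717 / 8.9611e+05 ≈ 0.046553
Gain = 20 log₁₀(0.046553) ≈ -26.64 dB

-26.6 dB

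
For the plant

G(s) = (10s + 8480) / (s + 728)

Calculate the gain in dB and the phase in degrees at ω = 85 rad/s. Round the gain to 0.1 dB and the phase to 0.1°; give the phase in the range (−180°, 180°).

Substitute s = j85:
Numerator: 10(j85) + 8480 = 8480 + j850
Denominator: (j85) + 728 = 728 + j85
|N| = √(8480² + 850²) ≈ 8522.5, ∠N ≈ 5.72°
|D| = √(728² + 85²) ≈ 732.95, ∠D ≈ 6.66°
|G| = 8522.5 / 732.95 ≈ 11.628
Gain = 20 log₁₀(11.628) ≈ 21.31 dB
∠G = 5.72° − 6.66° = -0.94°

21.3 dB, -0.9°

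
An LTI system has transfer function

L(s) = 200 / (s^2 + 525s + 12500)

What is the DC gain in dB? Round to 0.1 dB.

L(0) = 200 / 12500 = 0.016
20 log₁₀(0.016) ≈ -35.92 dB

-35.9 dB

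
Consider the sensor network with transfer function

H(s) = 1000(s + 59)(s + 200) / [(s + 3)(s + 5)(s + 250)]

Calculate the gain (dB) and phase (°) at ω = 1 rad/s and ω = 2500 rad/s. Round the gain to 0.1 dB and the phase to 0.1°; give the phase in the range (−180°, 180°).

ω = 1: 69.3 dB, -28.7°; ω = 2500: -8.0 dB, -90.0°

At s = jω = j1:
zero (s+59): 59 + j1 → |·| = √(59²+1²) = √3482 ≈ 59.008, ∠ = arctan(1/59) ≈ 0.97°
zero (s+200): 200 + j1 → |·| = √(200²+1²) = √40001 ≈ 200, ∠ = arctan(1/200) ≈ 0.29°
pole (s+3): 3 + j1 → |·| = √(3²+1²) = √10 ≈ 3.1623, ∠ = arctan(1/3) ≈ 18.43°
pole (s+5): 5 + j1 → |·| = √(5²+1²) = √26 ≈ 5.099, ∠ = arctan(1/5) ≈ 11.31°
pole (s+250): 250 + j1 → |·| = √(250²+1²) = √62501 ≈ 250, ∠ = arctan(1/250) ≈ 0.23°
|H| = 1000 · 11802 / 4031.1 ≈ 2927.7
Gain = 20 log₁₀(2927.7) ≈ 69.33 dB
∠H = 1.26° − 29.97° = -28.71°

At s = jω = j2500:
zero (s+59): 59 + j2500 → |·| = √(59²+2500²) = √6253481 ≈ 2500.7, ∠ = arctan(2500/59) ≈ 88.65°
zero (s+200): 200 + j2500 → |·| = √(200²+2500²) = √6290000 ≈ 2508, ∠ = arctan(2500/200) ≈ 85.43°
pole (s+3): 3 + j2500 → |·| = √(3²+2500²) = √6250009 ≈ 2500, ∠ = arctan(2500/3) ≈ 89.93°
pole (s+5): 5 + j2500 → |·| = √(5²+2500²) = √6250025 ≈ 2500, ∠ = arctan(2500/5) ≈ 89.89°
pole (s+250): 250 + j2500 → |·| = √(250²+2500²) = √6312500 ≈ 2512.5, ∠ = arctan(2500/250) ≈ 84.29°
|H| = 1000 · 6.2718e+06 / 1.5703e+10 ≈ 0.3994
Gain = 20 log₁₀(0.3994) ≈ -7.97 dB
∠H = 174.08° − 264.11° = -90.03°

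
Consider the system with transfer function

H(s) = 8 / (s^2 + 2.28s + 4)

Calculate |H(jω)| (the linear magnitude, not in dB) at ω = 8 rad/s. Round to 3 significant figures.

0.128

At s = jω = j8:
quadratic: (j8)² + 2.28·j8 + 4 = -60 + j18.24 → |·| ≈ 62.711, ∠ ≈ 163.09°
|H| = 8 / 62.711 ≈ 0.12757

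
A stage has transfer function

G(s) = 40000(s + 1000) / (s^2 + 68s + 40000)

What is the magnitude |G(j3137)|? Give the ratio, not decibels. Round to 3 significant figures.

At s = jω = j3137:
zero (s+1000): 1000 + j3137 → |·| = √(1000²+3137²) = √10840769 ≈ 3292.5, ∠ = arctan(3137/1000) ≈ 72.32°
quadratic: (j3137)² + 68·j3137 + 40000 = -9800769 + j213316 → |·| ≈ 9.8031e+06, ∠ ≈ 178.75°
|G| = 40000 · 3292.5 / 9.8031e+06 ≈ 13.435

13.4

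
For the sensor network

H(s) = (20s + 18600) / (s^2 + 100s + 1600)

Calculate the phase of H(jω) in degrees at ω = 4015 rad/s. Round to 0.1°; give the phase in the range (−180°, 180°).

Substitute s = j4015:
Numerator: 20(j4015) + 18600 = 18600 + j80300
Denominator: (j4015)^2 + 100(j4015) + 1600 = -16118625 + j401500
|N| = √(18600² + 80300²) ≈ 82426, ∠N ≈ 76.96°
|D| = √(16118625² + 401500²) ≈ 1.6124e+07, ∠D ≈ 178.57°
∠H = 76.96° − 178.57° = -101.61°

-101.6°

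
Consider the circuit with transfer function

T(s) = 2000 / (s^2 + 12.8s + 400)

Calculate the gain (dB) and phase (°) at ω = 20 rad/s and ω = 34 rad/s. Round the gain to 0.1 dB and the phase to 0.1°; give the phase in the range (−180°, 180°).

ω = 20: 17.9 dB, -90.0°; ω = 34: 7.2 dB, -150.1°

At s = jω = j20:
quadratic: (j20)² + 12.8·j20 + 400 = 0 + j256 → |·| ≈ 256, ∠ ≈ 90.00°
|T| = 2000 / 256 ≈ 7.8125
Gain = 20 log₁₀(7.8125) ≈ 17.86 dB
∠T = 0.00° − 90.00° = -90.00°

At s = jω = j34:
quadratic: (j34)² + 12.8·j34 + 400 = -756 + j435.2 → |·| ≈ 872.32, ∠ ≈ 150.07°
|T| = 2000 / 872.32 ≈ 2.2927
Gain = 20 log₁₀(2.2927) ≈ 7.21 dB
∠T = 0.00° − 150.07° = -150.07°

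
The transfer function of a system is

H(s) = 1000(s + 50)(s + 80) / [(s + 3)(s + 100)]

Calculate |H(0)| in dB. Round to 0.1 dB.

82.5 dB

H(0) = 1000·50·80 / (3·100) ≈ 13333
20 log₁₀(13333) ≈ 82.50 dB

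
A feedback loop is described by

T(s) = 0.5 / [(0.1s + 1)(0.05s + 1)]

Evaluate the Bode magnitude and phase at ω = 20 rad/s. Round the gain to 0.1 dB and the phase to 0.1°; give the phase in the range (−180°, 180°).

At ω = 20 rad/s:
pole (1 + j20·0.1) = 1 + j2 → |·| ≈ 2.2361, ∠ ≈ 63.43°
pole (1 + j20·0.05) = 1 + j1 → |·| ≈ 1.4142, ∠ ≈ 45.00°
|T| = 0.5 · 1 / (2.2361 · 1.4142) ≈ 0.15811
Gain = 20 log₁₀(0.15811) ≈ -16.02 dB
∠T = (0°) − (63.43° + 45.00°) = -108.43°

-16.0 dB, -108.4°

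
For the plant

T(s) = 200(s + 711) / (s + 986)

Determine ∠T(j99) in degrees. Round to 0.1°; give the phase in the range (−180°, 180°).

2.2°

At s = jω = j99:
zero (s+711): 711 + j99 → |·| = √(711²+99²) = √515322 ≈ 717.86, ∠ = arctan(99/711) ≈ 7.93°
pole (s+986): 986 + j99 → |·| = √(986²+99²) = √981997 ≈ 990.96, ∠ = arctan(99/986) ≈ 5.73°
∠T = 7.93° − 5.73° = 2.20°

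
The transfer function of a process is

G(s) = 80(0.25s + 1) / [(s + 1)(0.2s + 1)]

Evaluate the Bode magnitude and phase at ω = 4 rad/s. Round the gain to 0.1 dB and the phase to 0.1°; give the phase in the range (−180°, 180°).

At ω = 4 rad/s:
zero (1 + j4·0.25) = 1 + j1 → |·| ≈ 1.4142, ∠ ≈ 45.00°
pole (1 + j4·1) = 1 + j4 → |·| ≈ 4.1231, ∠ ≈ 75.96°
pole (1 + j4·0.2) = 1 + j0.8 → |·| ≈ 1.2806, ∠ ≈ 38.66°
|G| = 80 · 1.4142 / (4.1231 · 1.2806) ≈ 21.427
Gain = 20 log₁₀(21.427) ≈ 26.62 dB
∠G = (45.00°) − (75.96° + 38.66°) = -69.62°

26.6 dB, -69.6°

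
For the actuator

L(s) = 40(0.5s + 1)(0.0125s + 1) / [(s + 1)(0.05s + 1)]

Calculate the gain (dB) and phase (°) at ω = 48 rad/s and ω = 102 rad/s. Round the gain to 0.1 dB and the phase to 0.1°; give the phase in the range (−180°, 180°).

ω = 48: 19.1 dB, -37.6°; ω = 102: 15.9 dB, -27.6°

At ω = 48 rad/s:
zero (1 + j48·0.5) = 1 + j24 → |·| ≈ 24.021, ∠ ≈ 87.61°
zero (1 + j48·0.0125) = 1 + j0.6 → |·| ≈ 1.1662, ∠ ≈ 30.96°
pole (1 + j48·1) = 1 + j48 → |·| ≈ 48.01, ∠ ≈ 88.81°
pole (1 + j48·0.05) = 1 + j2.4 → |·| ≈ 2.6, ∠ ≈ 67.38°
|L| = 40 · 24.021 · 1.1662 / (48.01 · 2.6) ≈ 8.9767
Gain = 20 log₁₀(8.9767) ≈ 19.06 dB
∠L = (87.61° + 30.96°) − (88.81° + 67.38°) = -37.62°

At ω = 102 rad/s:
zero (1 + j102·0.5) = 1 + j51 → |·| ≈ 51.01, ∠ ≈ 88.88°
zero (1 + j102·0.0125) = 1 + j1.275 → |·| ≈ 1.6204, ∠ ≈ 51.89°
pole (1 + j102·1) = 1 + j102 → |·| ≈ 102, ∠ ≈ 89.44°
pole (1 + j102·0.05) = 1 + j5.1 → |·| ≈ 5.1971, ∠ ≈ 78.91°
|L| = 40 · 51.01 · 1.6204 / (102 · 5.1971) ≈ 6.237
Gain = 20 log₁₀(6.237) ≈ 15.90 dB
∠L = (88.88° + 51.89°) − (89.44° + 78.91°) = -27.58°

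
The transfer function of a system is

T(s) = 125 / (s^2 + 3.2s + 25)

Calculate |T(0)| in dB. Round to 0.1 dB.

T(0) = 125 / 25 = 5
20 log₁₀(5) ≈ 13.98 dB

14.0 dB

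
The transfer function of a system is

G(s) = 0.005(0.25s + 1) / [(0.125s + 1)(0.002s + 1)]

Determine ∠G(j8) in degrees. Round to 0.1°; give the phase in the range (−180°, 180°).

At ω = 8 rad/s:
zero (1 + j8·0.25) = 1 + j2 → |·| ≈ 2.2361, ∠ ≈ 63.43°
pole (1 + j8·0.125) = 1 + j1 → |·| ≈ 1.4142, ∠ ≈ 45.00°
pole (1 + j8·0.002) = 1 + j0.016 → |·| ≈ 1.0001, ∠ ≈ 0.92°
∠G = (63.43°) − (45.00° + 0.92°) = 17.51°

17.5°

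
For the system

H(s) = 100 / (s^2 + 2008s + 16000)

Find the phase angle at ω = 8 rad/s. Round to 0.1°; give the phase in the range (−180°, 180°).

-45.2°

Substitute s = j8:
Numerator: 100 = 100 + j0
Denominator: (j8)^2 + 2008(j8) + 16000 = 15936 + j16064
|N| = √(100² + 0²) ≈ 100, ∠N ≈ 0.00°
|D| = √(15936² + 16064²) ≈ 22628, ∠D ≈ 45.23°
∠H = 0.00° − 45.23° = -45.23°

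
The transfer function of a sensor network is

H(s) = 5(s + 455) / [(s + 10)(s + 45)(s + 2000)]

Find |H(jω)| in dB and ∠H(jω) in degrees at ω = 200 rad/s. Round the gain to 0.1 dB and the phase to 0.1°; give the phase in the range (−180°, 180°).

At s = jω = j200:
zero (s+455): 455 + j200 → |·| = √(455²+200²) = √247025 ≈ 497.02, ∠ = arctan(200/455) ≈ 23.73°
pole (s+10): 10 + j200 → |·| = √(10²+200²) = √40100 ≈ 200.25, ∠ = arctan(200/10) ≈ 87.14°
pole (s+45): 45 + j200 → |·| = √(45²+200²) = √42025 ≈ 205, ∠ = arctan(200/45) ≈ 77.32°
pole (s+2000): 2000 + j200 → |·| = √(2000²+200²) = √4040000 ≈ 2010, ∠ = arctan(200/2000) ≈ 5.71°
|H| = 5 · 497.02 / 8.2513e+07 ≈ 3.0118e-05
Gain = 20 log₁₀(3.0118e-05) ≈ -90.42 dB
∠H = 23.73° − 170.17° = -146.44°

-90.4 dB, -146.4°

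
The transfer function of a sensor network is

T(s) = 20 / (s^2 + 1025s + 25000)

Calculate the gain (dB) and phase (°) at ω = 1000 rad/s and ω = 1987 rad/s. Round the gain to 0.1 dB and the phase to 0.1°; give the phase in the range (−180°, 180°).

ω = 1000: -97.0 dB, -133.6°; ω = 1987: -106.9 dB, -152.6°

Substitute s = j1000:
Numerator: 20 = 20 + j0
Denominator: (j1000)^2 + 1025(j1000) + 25000 = -975000 + j1025000
|N| = √(20² + 0²) ≈ 20, ∠N ≈ 0.00°
|D| = √(975000² + 1025000²) ≈ 1.4147e+06, ∠D ≈ 133.57°
|T| = 20 / 1.4147e+06 ≈ 1.4137e-05
Gain = 20 log₁₀(1.4137e-05) ≈ -96.99 dB
∠T = 0.00° − 133.57° = -133.57°

Substitute s = j1987:
Numerator: 20 = 20 + j0
Denominator: (j1987)^2 + 1025(j1987) + 25000 = -3923169 + j2036675
|N| = √(20² + 0²) ≈ 20, ∠N ≈ 0.00°
|D| = √(3923169² + 2036675²) ≈ 4.4203e+06, ∠D ≈ 152.56°
|T| = 20 / 4.4203e+06 ≈ 4.5246e-06
Gain = 20 log₁₀(4.5246e-06) ≈ -106.89 dB
∠T = 0.00° − 152.56° = -152.56°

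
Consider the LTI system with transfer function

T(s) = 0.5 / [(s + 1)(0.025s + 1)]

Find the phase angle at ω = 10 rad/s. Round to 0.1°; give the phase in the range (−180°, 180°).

-98.3°

At ω = 10 rad/s:
pole (1 + j10·1) = 1 + j10 → |·| ≈ 10.05, ∠ ≈ 84.29°
pole (1 + j10·0.025) = 1 + j0.25 → |·| ≈ 1.0308, ∠ ≈ 14.04°
∠T = (0°) − (84.29° + 14.04°) = -98.33°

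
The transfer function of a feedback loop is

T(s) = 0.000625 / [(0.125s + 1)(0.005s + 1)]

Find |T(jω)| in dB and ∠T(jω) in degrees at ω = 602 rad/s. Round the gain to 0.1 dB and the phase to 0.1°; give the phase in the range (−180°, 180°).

At ω = 602 rad/s:
pole (1 + j602·0.125) = 1 + j75.25 → |·| ≈ 75.257, ∠ ≈ 89.24°
pole (1 + j602·0.005) = 1 + j3.01 → |·| ≈ 3.1718, ∠ ≈ 71.62°
|T| = 0.000625 · 1 / (75.257 · 3.1718) ≈ 2.6183e-06
Gain = 20 log₁₀(2.6183e-06) ≈ -111.64 dB
∠T = (0°) − (89.24° + 71.62°) = -160.86°

-111.6 dB, -160.9°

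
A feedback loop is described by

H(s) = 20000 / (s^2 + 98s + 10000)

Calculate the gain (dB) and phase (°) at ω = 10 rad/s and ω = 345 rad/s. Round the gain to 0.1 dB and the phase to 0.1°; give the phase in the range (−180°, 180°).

ω = 10: 6.1 dB, -5.7°; ω = 345: -15.1 dB, -162.8°

At s = jω = j10:
quadratic: (j10)² + 98·j10 + 10000 = 9900 + j980 → |·| ≈ 9948.4, ∠ ≈ 5.65°
|H| = 20000 / 9948.4 ≈ 2.0104
Gain = 20 log₁₀(2.0104) ≈ 6.07 dB
∠H = 0.00° − 5.65° = -5.65°

At s = jω = j345:
quadratic: (j345)² + 98·j345 + 10000 = -109025 + j33810 → |·| ≈ 1.1415e+05, ∠ ≈ 162.77°
|H| = 20000 / 1.1415e+05 ≈ 0.17521
Gain = 20 log₁₀(0.17521) ≈ -15.13 dB
∠H = 0.00° − 162.77° = -162.77°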